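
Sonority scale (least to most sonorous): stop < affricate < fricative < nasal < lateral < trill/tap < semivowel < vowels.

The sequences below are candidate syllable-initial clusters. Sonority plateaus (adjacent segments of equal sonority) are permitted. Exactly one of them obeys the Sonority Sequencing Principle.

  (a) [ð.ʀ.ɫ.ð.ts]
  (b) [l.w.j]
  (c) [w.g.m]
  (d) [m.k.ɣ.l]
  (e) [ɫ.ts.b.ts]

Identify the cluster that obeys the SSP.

(a) 3-6-5-3-2 → violates
(b) 5-7-7 → obeys
(c) 7-1-4 → violates
(d) 4-1-3-5 → violates
(e) 5-2-1-2 → violates

b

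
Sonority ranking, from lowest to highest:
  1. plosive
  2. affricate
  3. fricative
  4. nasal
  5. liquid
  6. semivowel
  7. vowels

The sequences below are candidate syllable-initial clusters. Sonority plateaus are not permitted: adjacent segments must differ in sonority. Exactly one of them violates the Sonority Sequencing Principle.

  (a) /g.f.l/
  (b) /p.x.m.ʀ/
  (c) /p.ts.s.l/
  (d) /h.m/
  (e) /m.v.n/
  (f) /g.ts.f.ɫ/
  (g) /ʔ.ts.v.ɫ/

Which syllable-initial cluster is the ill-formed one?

(a) sonority 1-3-5: well-formed.
(b) sonority 1-3-4-5: well-formed.
(c) sonority 1-2-3-5: well-formed.
(d) sonority 3-4: well-formed.
(e) sonority 4-3-4: ill-formed.
(f) sonority 1-2-3-5: well-formed.
(g) sonority 1-2-3-5: well-formed.

e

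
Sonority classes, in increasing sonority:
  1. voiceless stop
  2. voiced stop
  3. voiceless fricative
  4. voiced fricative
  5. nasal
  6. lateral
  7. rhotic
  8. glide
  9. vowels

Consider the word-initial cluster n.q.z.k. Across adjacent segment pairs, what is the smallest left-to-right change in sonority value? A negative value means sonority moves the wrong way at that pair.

-4

/n/: nasal = 5.
/q/: voiceless stop = 1.
/z/: voiced fricative = 4.
/k/: voiceless stop = 1.
/n/→/q/: change -4.
/q/→/z/: change +3.
/z/→/k/: change -3.
Minimum = -4.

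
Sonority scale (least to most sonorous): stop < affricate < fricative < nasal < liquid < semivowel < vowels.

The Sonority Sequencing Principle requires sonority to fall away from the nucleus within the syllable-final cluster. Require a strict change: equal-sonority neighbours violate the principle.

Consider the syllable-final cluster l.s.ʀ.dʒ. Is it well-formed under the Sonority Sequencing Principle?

no

/l/ — liquid, sonority 5.
/s/ — fricative, sonority 3.
/ʀ/ — liquid, sonority 5.
/dʒ/ — affricate, sonority 2.
The profile is 5-3-5-2. Between /s/ (3) and /ʀ/ (5) sonority does not fall, so the cluster violates the SSP.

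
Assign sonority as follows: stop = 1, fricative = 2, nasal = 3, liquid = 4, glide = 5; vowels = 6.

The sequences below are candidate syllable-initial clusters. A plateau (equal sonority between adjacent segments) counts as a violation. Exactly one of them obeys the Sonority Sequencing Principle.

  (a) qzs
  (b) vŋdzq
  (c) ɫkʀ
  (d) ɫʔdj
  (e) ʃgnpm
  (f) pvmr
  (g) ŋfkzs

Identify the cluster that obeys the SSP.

(a) qzs: profile 1-2-2 — violates.
(b) vŋdzq: profile 2-3-1-2-1 — violates.
(c) ɫkʀ: profile 4-1-4 — violates.
(d) ɫʔdj: profile 4-1-1-5 — violates.
(e) ʃgnpm: profile 2-1-3-1-3 — violates.
(f) pvmr: profile 1-2-3-4 — obeys.
(g) ŋfkzs: profile 3-2-1-2-2 — violates.

f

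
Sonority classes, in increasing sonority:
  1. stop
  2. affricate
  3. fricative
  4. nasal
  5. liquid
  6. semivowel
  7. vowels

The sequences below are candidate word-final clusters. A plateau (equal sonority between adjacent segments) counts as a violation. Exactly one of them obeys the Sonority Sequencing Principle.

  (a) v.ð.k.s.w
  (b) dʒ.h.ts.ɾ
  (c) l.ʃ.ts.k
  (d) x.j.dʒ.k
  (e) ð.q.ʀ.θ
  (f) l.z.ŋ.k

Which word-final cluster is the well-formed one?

c

(a) v.ð.k.s.w: profile 3-3-1-3-6 — violates.
(b) dʒ.h.ts.ɾ: profile 2-3-2-5 — violates.
(c) l.ʃ.ts.k: profile 5-3-2-1 — obeys.
(d) x.j.dʒ.k: profile 3-6-2-1 — violates.
(e) ð.q.ʀ.θ: profile 3-1-5-3 — violates.
(f) l.z.ŋ.k: profile 5-3-4-1 — violates.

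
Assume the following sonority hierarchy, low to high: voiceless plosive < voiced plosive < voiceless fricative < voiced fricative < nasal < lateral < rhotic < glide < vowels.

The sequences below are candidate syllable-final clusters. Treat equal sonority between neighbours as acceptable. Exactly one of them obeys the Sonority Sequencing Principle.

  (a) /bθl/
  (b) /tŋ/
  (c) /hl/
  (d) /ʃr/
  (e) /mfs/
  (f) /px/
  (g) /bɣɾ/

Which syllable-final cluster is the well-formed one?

(a) /bθl/: profile 2-3-6 — violates.
(b) /tŋ/: profile 1-5 — violates.
(c) /hl/: profile 3-6 — violates.
(d) /ʃr/: profile 3-7 — violates.
(e) /mfs/: profile 5-3-3 — obeys.
(f) /px/: profile 1-3 — violates.
(g) /bɣɾ/: profile 2-4-7 — violates.

e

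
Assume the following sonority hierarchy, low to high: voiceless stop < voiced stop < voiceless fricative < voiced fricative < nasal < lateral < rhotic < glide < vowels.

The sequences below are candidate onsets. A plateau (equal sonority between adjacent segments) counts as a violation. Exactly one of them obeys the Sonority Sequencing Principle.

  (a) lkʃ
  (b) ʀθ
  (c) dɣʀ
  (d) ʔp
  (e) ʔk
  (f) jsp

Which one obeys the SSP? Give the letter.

c

(a) lkʃ: profile 6-1-3 — violates.
(b) ʀθ: profile 7-3 — violates.
(c) dɣʀ: profile 2-4-7 — obeys.
(d) ʔp: profile 1-1 — violates.
(e) ʔk: profile 1-1 — violates.
(f) jsp: profile 8-3-1 — violates.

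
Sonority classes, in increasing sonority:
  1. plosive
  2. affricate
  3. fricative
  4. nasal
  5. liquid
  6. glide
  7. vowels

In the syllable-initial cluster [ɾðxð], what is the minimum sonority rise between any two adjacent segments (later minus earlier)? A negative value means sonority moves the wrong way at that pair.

/ɾ/: liquid = 5.
/ð/: fricative = 3.
/x/: fricative = 3.
/ð/: fricative = 3.
/ɾ/→/ð/: change -2.
/ð/→/x/: change +0.
/x/→/ð/: change +0.
Minimum = -2.

-2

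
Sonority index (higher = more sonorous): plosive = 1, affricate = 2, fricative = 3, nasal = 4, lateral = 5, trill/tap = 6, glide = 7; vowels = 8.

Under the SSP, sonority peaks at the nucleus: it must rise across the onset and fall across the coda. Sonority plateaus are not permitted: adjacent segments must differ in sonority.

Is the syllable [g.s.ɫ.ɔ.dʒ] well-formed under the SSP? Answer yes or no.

yes

Onset: /g/ is a plosive (sonority 1), /s/ is a fricative (sonority 3), /ɫ/ is a lateral (sonority 5); then the nucleus /ɔ/ (sonority 8).
Onset profile 1-3-5-8 — rises to the nucleus.
Coda: /dʒ/ is an affricate (sonority 2).
Coda profile 8-2 — falls from the nucleus.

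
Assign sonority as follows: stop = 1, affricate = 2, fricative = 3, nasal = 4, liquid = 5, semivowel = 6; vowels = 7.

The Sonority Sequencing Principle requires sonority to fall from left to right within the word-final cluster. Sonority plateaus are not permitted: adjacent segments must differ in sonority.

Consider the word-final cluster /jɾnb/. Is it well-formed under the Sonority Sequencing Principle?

/j/ is a semivowel (sonority 6).
/ɾ/ is a liquid (sonority 5).
/n/ is a nasal (sonority 4).
/b/ is a stop (sonority 1).
The profile 6-5-4-1 strictly falls, so the word-final cluster satisfies the SSP.

yes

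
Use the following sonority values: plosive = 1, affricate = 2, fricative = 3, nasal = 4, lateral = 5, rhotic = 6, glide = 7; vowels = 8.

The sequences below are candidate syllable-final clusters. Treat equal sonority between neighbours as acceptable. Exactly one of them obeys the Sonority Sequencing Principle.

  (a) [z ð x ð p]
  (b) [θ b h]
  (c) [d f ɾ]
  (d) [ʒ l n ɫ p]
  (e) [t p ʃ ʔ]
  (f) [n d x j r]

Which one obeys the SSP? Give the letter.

a

(a) [z ð x ð p]: profile 3-3-3-3-1 — obeys.
(b) [θ b h]: profile 3-1-3 — violates.
(c) [d f ɾ]: profile 1-3-6 — violates.
(d) [ʒ l n ɫ p]: profile 3-5-4-5-1 — violates.
(e) [t p ʃ ʔ]: profile 1-1-3-1 — violates.
(f) [n d x j r]: profile 4-1-3-7-6 — violates.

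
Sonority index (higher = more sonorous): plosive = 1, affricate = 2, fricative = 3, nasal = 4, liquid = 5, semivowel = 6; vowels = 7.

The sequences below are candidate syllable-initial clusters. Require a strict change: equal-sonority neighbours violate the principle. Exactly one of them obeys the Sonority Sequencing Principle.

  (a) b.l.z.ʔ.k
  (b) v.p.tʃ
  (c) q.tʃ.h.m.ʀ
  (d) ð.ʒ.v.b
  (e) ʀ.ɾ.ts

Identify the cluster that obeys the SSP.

c

(a) sonority 1-5-3-1-1: ill-formed.
(b) sonority 3-1-2: ill-formed.
(c) sonority 1-2-3-4-5: well-formed.
(d) sonority 3-3-3-1: ill-formed.
(e) sonority 5-5-2: ill-formed.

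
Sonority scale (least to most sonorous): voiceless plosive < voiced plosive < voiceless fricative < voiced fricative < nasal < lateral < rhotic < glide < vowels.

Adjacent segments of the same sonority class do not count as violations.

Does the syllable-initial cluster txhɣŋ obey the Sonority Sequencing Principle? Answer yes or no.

yes

/t/ is a voiceless plosive (sonority 1).
/x/ is a voiceless fricative (sonority 3).
/h/ is a voiceless fricative (sonority 3).
/ɣ/ is a voiced fricative (sonority 4).
/ŋ/ is a nasal (sonority 5).
The profile 1-3-3-4-5 is non-decreasing (plateaus allowed), so the syllable-initial cluster satisfies the SSP.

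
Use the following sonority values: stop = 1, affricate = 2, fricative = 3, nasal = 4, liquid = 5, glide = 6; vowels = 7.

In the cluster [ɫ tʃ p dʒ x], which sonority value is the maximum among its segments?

5

/ɫ/ is a liquid (sonority 5).
/tʃ/ is an affricate (sonority 2).
/p/ is a stop (sonority 1).
/dʒ/ is an affricate (sonority 2).
/x/ is a fricative (sonority 3).
The maximum is 5.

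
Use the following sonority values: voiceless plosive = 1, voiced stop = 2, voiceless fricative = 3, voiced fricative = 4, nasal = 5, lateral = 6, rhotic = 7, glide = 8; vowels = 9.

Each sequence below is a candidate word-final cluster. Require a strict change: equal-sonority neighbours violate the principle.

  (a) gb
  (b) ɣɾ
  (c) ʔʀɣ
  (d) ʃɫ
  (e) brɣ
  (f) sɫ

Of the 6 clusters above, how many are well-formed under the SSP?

(a) 2-2 → violates
(b) 4-7 → violates
(c) 1-7-4 → violates
(d) 3-6 → violates
(e) 2-7-4 → violates
(f) 3-6 → violates

0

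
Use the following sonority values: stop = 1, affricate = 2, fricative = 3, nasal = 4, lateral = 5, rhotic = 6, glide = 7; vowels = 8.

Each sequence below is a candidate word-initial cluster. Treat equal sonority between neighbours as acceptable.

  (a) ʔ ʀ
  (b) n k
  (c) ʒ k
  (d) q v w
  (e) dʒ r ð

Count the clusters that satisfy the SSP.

2

(a) sonority 1-6: well-formed.
(b) sonority 4-1: ill-formed.
(c) sonority 3-1: ill-formed.
(d) sonority 1-3-7: well-formed.
(e) sonority 2-6-3: ill-formed.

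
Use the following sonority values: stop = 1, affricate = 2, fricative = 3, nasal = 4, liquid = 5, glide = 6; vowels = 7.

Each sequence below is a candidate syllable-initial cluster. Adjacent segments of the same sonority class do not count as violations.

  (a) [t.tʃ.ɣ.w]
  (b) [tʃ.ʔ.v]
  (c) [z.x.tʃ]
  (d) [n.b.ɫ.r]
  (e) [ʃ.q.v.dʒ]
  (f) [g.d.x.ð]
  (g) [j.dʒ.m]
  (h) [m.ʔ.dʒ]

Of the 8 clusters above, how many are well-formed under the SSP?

(a) 1-2-3-6 → obeys
(b) 2-1-3 → violates
(c) 3-3-2 → violates
(d) 4-1-5-5 → violates
(e) 3-1-3-2 → violates
(f) 1-1-3-3 → obeys
(g) 6-2-4 → violates
(h) 4-1-2 → violates

2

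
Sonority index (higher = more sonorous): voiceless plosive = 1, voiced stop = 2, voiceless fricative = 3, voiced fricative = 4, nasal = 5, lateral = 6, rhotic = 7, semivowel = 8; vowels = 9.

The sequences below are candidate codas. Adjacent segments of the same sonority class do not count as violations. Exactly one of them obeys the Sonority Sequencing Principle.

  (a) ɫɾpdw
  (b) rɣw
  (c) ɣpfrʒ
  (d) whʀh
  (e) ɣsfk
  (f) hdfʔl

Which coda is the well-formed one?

e

(a) sonority 6-7-1-2-8: ill-formed.
(b) sonority 7-4-8: ill-formed.
(c) sonority 4-1-3-7-4: ill-formed.
(d) sonority 8-3-7-3: ill-formed.
(e) sonority 4-3-3-1: well-formed.
(f) sonority 3-2-3-1-6: ill-formed.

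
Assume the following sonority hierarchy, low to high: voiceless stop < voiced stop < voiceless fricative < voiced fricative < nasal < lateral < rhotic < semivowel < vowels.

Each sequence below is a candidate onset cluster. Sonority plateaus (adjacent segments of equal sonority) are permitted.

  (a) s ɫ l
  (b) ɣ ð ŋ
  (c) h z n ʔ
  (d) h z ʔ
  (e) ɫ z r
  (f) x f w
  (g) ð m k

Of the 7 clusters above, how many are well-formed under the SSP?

3

(a) sonority 3-6-6: well-formed.
(b) sonority 4-4-5: well-formed.
(c) sonority 3-4-5-1: ill-formed.
(d) sonority 3-4-1: ill-formed.
(e) sonority 6-4-7: ill-formed.
(f) sonority 3-3-8: well-formed.
(g) sonority 4-5-1: ill-formed.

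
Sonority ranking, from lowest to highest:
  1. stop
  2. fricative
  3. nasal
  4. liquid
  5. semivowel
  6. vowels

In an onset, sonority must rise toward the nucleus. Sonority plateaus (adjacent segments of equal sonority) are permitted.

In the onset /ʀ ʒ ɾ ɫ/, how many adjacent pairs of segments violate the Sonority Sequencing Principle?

/ʀ/ — liquid, sonority 4.
/ʒ/ — fricative, sonority 2.
/ɾ/ — liquid, sonority 4.
/ɫ/ — liquid, sonority 4.
/ʀ/→/ʒ/: 4→2 (does not rise) — violation.
/ʒ/→/ɾ/: 2→4 (rises) — ok.
/ɾ/→/ɫ/: 4→4 (plateau, allowed) — ok.

1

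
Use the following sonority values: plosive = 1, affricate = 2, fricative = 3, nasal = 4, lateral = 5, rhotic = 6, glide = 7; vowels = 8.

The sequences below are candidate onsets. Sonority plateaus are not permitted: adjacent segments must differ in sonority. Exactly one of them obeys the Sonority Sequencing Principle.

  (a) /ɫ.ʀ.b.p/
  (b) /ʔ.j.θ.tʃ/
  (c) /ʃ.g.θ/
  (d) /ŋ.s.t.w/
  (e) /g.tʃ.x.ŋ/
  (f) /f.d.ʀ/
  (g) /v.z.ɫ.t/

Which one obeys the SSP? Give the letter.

(a) 5-6-1-1 → violates
(b) 1-7-3-2 → violates
(c) 3-1-3 → violates
(d) 4-3-1-7 → violates
(e) 1-2-3-4 → obeys
(f) 3-1-6 → violates
(g) 3-3-5-1 → violates

e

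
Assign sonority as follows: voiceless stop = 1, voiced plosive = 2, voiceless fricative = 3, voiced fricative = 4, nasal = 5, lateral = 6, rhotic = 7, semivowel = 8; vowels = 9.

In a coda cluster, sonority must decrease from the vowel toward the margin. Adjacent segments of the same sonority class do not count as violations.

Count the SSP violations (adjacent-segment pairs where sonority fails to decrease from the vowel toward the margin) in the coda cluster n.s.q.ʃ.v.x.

2

/n/ is a nasal (sonority 5).
/s/ is a voiceless fricative (sonority 3).
/q/ is a voiceless stop (sonority 1).
/ʃ/ is a voiceless fricative (sonority 3).
/v/ is a voiced fricative (sonority 4).
/x/ is a voiceless fricative (sonority 3).
/n/→/s/: 5→3 (falls) — ok.
/s/→/q/: 3→1 (falls) — ok.
/q/→/ʃ/: 1→3 (does not fall) — violation.
/ʃ/→/v/: 3→4 (does not fall) — violation.
/v/→/x/: 4→3 (falls) — ok.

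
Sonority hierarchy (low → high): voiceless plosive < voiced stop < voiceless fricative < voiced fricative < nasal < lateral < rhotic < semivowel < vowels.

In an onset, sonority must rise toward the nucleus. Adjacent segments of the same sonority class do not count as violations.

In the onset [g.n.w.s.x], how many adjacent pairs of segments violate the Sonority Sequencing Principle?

/g/ is a voiced stop (sonority 2).
/n/ is a nasal (sonority 5).
/w/ is a semivowel (sonority 8).
/s/ is a voiceless fricative (sonority 3).
/x/ is a voiceless fricative (sonority 3).
/g/→/n/: 2→5 (rises) — ok.
/n/→/w/: 5→8 (rises) — ok.
/w/→/s/: 8→3 (does not rise) — violation.
/s/→/x/: 3→3 (plateau, allowed) — ok.

1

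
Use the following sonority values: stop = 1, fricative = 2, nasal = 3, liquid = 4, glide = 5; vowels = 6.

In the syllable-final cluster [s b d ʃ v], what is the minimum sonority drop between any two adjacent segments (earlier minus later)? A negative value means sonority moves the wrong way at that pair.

/s/ is a fricative (sonority 2).
/b/ is a stop (sonority 1).
/d/ is a stop (sonority 1).
/ʃ/ is a fricative (sonority 2).
/v/ is a fricative (sonority 2).
/s/→/b/: change +1.
/b/→/d/: change +0.
/d/→/ʃ/: change -1.
/ʃ/→/v/: change +0.
Minimum = -1.

-1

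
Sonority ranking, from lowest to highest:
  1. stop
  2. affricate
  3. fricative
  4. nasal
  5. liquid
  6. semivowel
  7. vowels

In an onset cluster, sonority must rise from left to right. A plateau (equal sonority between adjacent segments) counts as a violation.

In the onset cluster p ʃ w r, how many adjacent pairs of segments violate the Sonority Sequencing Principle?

1

/p/ is a stop (sonority 1).
/ʃ/ is a fricative (sonority 3).
/w/ is a semivowel (sonority 6).
/r/ is a liquid (sonority 5).
/p/→/ʃ/: 1→3 (rises) — ok.
/ʃ/→/w/: 3→6 (rises) — ok.
/w/→/r/: 6→5 (does not rise) — violation.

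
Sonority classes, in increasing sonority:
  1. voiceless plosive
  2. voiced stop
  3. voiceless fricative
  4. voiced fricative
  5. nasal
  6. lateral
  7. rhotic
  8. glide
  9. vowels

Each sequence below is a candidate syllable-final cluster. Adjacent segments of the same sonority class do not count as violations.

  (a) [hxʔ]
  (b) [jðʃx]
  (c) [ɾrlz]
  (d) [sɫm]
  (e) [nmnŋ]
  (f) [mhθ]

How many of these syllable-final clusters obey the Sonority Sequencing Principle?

5

(a) 3-3-1 → obeys
(b) 8-4-3-3 → obeys
(c) 7-7-6-4 → obeys
(d) 3-6-5 → violates
(e) 5-5-5-5 → obeys
(f) 5-3-3 → obeys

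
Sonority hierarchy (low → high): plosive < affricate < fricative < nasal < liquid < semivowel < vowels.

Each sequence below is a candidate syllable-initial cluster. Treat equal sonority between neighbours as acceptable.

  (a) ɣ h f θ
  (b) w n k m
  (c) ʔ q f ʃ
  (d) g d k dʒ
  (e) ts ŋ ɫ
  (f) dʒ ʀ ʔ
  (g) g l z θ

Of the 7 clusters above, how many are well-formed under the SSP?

(a) sonority 3-3-3-3: well-formed.
(b) sonority 6-4-1-4: ill-formed.
(c) sonority 1-1-3-3: well-formed.
(d) sonority 1-1-1-2: well-formed.
(e) sonority 2-4-5: well-formed.
(f) sonority 2-5-1: ill-formed.
(g) sonority 1-5-3-3: ill-formed.

4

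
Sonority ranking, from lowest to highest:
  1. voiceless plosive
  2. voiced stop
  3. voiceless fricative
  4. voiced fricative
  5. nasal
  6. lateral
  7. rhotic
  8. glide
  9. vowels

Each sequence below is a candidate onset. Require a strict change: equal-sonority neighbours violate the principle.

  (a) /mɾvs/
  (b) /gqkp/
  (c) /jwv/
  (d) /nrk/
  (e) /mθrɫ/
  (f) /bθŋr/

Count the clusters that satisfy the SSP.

1

(a) 5-7-4-3 → violates
(b) 2-1-1-1 → violates
(c) 8-8-4 → violates
(d) 5-7-1 → violates
(e) 5-3-7-6 → violates
(f) 2-3-5-7 → obeys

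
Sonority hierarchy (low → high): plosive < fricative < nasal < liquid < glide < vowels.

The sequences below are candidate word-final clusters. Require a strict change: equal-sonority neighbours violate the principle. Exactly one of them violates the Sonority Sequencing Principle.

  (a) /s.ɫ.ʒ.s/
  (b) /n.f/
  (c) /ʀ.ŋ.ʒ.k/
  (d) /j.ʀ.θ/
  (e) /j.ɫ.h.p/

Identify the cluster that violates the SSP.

a

(a) 2-4-2-2 → violates
(b) 3-2 → obeys
(c) 4-3-2-1 → obeys
(d) 5-4-2 → obeys
(e) 5-4-2-1 → obeys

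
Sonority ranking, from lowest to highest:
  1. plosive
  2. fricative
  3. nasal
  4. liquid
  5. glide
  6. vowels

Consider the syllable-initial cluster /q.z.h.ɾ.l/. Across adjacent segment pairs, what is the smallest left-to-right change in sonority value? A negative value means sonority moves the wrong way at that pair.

/q/ is a plosive (sonority 1).
/z/ is a fricative (sonority 2).
/h/ is a fricative (sonority 2).
/ɾ/ is a liquid (sonority 4).
/l/ is a liquid (sonority 4).
/q/→/z/: change +1.
/z/→/h/: change +0.
/h/→/ɾ/: change +2.
/ɾ/→/l/: change +0.
Minimum = 0.

0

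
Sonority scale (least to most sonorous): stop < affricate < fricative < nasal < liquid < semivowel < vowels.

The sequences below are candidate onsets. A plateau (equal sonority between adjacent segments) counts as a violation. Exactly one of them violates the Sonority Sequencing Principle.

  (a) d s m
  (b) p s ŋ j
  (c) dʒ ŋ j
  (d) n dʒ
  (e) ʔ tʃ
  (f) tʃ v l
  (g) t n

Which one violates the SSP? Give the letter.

d

(a) 1-3-4 → obeys
(b) 1-3-4-6 → obeys
(c) 2-4-6 → obeys
(d) 4-2 → violates
(e) 1-2 → obeys
(f) 2-3-5 → obeys
(g) 1-4 → obeys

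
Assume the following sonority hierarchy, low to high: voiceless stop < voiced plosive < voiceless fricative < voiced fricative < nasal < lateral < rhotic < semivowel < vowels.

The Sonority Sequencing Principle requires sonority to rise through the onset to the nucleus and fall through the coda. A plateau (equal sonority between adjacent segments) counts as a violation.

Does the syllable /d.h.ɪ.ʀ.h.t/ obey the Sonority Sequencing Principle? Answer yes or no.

yes

Onset: /d/ is a voiced plosive (sonority 2), /h/ is a voiceless fricative (sonority 3); then the nucleus /ɪ/ (sonority 9).
Onset profile 2-3-9 — rises to the nucleus.
Coda: /ʀ/ is a rhotic (sonority 7), /h/ is a voiceless fricative (sonority 3), /t/ is a voiceless stop (sonority 1).
Coda profile 9-7-3-1 — falls from the nucleus.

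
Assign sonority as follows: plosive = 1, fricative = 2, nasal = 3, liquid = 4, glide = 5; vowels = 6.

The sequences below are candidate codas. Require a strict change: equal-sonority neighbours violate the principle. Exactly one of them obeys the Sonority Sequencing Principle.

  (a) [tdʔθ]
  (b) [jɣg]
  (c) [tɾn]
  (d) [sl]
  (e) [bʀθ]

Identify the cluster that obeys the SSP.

b

(a) [tdʔθ]: profile 1-1-1-2 — violates.
(b) [jɣg]: profile 5-2-1 — obeys.
(c) [tɾn]: profile 1-4-3 — violates.
(d) [sl]: profile 2-4 — violates.
(e) [bʀθ]: profile 1-4-2 — violates.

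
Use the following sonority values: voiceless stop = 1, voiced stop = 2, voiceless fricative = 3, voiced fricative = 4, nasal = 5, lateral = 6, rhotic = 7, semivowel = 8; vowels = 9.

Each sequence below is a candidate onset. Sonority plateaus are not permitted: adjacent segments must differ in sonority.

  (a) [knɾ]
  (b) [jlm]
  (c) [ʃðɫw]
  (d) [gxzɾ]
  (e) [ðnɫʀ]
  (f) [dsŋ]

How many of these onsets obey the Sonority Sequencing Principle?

5

(a) 1-5-7 → obeys
(b) 8-6-5 → violates
(c) 3-4-6-8 → obeys
(d) 2-3-4-7 → obeys
(e) 4-5-6-7 → obeys
(f) 2-3-5 → obeys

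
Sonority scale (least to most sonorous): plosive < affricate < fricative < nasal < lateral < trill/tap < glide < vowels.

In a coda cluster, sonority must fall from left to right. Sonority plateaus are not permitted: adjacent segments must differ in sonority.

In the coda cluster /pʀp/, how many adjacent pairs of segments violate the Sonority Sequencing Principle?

1

/p/: plosive = 1.
/ʀ/: trill/tap = 6.
/p/: plosive = 1.
/p/→/ʀ/: 1→6 (does not fall) — violation.
/ʀ/→/p/: 6→1 (falls) — ok.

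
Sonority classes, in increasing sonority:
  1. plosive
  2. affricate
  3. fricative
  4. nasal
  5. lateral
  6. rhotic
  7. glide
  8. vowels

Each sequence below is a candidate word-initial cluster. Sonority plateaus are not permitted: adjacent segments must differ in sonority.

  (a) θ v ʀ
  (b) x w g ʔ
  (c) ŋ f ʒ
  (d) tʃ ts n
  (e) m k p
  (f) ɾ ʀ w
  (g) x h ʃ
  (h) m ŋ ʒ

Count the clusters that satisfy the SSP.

0

(a) sonority 3-3-6: ill-formed.
(b) sonority 3-7-1-1: ill-formed.
(c) sonority 4-3-3: ill-formed.
(d) sonority 2-2-4: ill-formed.
(e) sonority 4-1-1: ill-formed.
(f) sonority 6-6-7: ill-formed.
(g) sonority 3-3-3: ill-formed.
(h) sonority 4-4-3: ill-formed.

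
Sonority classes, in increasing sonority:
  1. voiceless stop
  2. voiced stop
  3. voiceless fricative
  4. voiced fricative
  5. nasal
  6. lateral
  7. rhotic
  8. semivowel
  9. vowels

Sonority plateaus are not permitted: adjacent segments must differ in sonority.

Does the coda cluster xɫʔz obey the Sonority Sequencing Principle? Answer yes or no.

/x/ — voiceless fricative, sonority 3.
/ɫ/ — lateral, sonority 6.
/ʔ/ — voiceless stop, sonority 1.
/z/ — voiced fricative, sonority 4.
The profile is 3-6-1-4. Between /x/ (3) and /ɫ/ (6) sonority does not fall, so the cluster violates the SSP.

no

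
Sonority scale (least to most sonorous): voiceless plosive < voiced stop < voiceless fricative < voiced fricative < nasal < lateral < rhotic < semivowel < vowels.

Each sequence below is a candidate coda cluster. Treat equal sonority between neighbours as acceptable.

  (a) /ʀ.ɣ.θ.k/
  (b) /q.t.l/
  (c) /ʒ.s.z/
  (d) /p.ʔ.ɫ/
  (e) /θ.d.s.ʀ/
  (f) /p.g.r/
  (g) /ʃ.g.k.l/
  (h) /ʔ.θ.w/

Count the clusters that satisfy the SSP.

(a) 7-4-3-1 → obeys
(b) 1-1-6 → violates
(c) 4-3-4 → violates
(d) 1-1-6 → violates
(e) 3-2-3-7 → violates
(f) 1-2-7 → violates
(g) 3-2-1-6 → violates
(h) 1-3-8 → violates

1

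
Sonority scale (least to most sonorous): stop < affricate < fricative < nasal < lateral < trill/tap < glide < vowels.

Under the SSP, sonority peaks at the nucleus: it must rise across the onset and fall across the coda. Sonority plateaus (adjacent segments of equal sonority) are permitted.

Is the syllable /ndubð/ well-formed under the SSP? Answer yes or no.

Onset: /n/ is a nasal (sonority 4), /d/ is a stop (sonority 1); then the nucleus /u/ (sonority 8).
Onset profile 4-1-8 — does not rise throughout.
Coda: /b/ is a stop (sonority 1), /ð/ is a fricative (sonority 3).
Coda profile 8-1-3 — does not fall throughout.

no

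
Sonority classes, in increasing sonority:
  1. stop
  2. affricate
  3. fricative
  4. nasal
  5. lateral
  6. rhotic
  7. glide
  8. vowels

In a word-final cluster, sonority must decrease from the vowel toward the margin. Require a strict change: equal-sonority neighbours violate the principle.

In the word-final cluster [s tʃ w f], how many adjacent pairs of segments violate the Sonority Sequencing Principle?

1

/s/ is a fricative (sonority 3).
/tʃ/ is an affricate (sonority 2).
/w/ is a glide (sonority 7).
/f/ is a fricative (sonority 3).
/s/→/tʃ/: 3→2 (falls) — ok.
/tʃ/→/w/: 2→7 (does not fall) — violation.
/w/→/f/: 7→3 (falls) — ok.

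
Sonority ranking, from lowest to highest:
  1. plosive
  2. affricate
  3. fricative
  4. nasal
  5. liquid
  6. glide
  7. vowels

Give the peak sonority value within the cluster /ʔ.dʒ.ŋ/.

/ʔ/: plosive = 1.
/dʒ/: affricate = 2.
/ŋ/: nasal = 4.
The maximum is 4.

4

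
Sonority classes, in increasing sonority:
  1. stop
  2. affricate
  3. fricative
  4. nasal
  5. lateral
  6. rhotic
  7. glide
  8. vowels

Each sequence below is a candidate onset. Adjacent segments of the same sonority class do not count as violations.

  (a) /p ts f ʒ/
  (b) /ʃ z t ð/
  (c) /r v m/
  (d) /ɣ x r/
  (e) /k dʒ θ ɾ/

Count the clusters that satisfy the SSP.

3

(a) sonority 1-2-3-3: well-formed.
(b) sonority 3-3-1-3: ill-formed.
(c) sonority 6-3-4: ill-formed.
(d) sonority 3-3-6: well-formed.
(e) sonority 1-2-3-6: well-formed.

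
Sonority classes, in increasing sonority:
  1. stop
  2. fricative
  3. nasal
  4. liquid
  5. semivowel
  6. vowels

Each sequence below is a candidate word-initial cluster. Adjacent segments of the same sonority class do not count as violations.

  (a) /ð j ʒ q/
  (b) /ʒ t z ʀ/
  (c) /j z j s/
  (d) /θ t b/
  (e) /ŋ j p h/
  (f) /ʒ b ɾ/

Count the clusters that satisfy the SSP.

(a) sonority 2-5-2-1: ill-formed.
(b) sonority 2-1-2-4: ill-formed.
(c) sonority 5-2-5-2: ill-formed.
(d) sonority 2-1-1: ill-formed.
(e) sonority 3-5-1-2: ill-formed.
(f) sonority 2-1-4: ill-formed.

0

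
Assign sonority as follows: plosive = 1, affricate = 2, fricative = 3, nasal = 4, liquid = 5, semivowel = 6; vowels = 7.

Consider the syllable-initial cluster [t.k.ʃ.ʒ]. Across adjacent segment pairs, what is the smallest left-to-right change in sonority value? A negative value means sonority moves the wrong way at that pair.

/t/ — plosive, sonority 1.
/k/ — plosive, sonority 1.
/ʃ/ — fricative, sonority 3.
/ʒ/ — fricative, sonority 3.
/t/→/k/: change +0.
/k/→/ʃ/: change +2.
/ʃ/→/ʒ/: change +0.
Minimum = 0.

0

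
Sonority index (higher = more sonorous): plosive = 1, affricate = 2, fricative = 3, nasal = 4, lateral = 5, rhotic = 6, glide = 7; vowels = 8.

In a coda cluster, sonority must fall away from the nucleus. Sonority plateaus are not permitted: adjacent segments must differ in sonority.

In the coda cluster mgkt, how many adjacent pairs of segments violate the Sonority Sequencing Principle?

/m/ — nasal, sonority 4.
/g/ — plosive, sonority 1.
/k/ — plosive, sonority 1.
/t/ — plosive, sonority 1.
/m/→/g/: 4→1 (falls) — ok.
/g/→/k/: 1→1 (plateau) — violation.
/k/→/t/: 1→1 (plateau) — violation.

2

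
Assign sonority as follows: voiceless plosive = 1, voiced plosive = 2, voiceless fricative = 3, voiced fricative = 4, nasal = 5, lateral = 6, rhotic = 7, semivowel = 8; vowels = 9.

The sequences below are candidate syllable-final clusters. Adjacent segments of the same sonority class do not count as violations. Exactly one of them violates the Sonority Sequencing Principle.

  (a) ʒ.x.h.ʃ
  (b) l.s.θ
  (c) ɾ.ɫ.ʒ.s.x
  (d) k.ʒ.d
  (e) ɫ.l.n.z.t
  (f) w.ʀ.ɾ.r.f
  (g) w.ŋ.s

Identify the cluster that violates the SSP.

d

(a) sonority 4-3-3-3: well-formed.
(b) sonority 6-3-3: well-formed.
(c) sonority 7-6-4-3-3: well-formed.
(d) sonority 1-4-2: ill-formed.
(e) sonority 6-6-5-4-1: well-formed.
(f) sonority 8-7-7-7-3: well-formed.
(g) sonority 8-5-3: well-formed.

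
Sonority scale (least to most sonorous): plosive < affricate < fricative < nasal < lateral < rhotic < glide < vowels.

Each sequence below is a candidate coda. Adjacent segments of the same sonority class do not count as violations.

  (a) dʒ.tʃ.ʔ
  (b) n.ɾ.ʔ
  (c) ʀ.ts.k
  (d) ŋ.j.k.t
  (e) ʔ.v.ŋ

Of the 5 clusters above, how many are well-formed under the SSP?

(a) 2-2-1 → obeys
(b) 4-6-1 → violates
(c) 6-2-1 → obeys
(d) 4-7-1-1 → violates
(e) 1-3-4 → violates

2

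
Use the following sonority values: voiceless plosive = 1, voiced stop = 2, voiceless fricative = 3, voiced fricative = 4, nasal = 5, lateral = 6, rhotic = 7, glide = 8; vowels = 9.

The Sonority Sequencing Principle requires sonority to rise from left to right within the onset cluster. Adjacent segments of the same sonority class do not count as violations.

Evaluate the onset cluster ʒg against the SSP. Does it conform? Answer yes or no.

/ʒ/ — voiced fricative, sonority 4.
/g/ — voiced stop, sonority 2.
The profile is 4-2. Between /ʒ/ (4) and /g/ (2) sonority does not rise, so the cluster violates the SSP.

no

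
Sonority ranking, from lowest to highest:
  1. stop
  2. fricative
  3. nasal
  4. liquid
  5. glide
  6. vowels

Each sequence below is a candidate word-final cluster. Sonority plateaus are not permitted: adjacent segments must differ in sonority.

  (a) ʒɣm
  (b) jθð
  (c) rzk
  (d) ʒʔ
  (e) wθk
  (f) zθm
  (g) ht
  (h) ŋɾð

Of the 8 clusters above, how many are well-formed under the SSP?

(a) 2-2-3 → violates
(b) 5-2-2 → violates
(c) 4-2-1 → obeys
(d) 2-1 → obeys
(e) 5-2-1 → obeys
(f) 2-2-3 → violates
(g) 2-1 → obeys
(h) 3-4-2 → violates

4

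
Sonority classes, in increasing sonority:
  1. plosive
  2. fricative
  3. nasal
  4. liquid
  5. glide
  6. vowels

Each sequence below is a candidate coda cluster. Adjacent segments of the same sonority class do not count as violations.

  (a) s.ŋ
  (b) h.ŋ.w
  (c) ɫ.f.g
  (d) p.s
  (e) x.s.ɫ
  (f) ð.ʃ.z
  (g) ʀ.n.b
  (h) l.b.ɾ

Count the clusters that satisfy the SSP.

3

(a) s.ŋ: profile 2-3 — violates.
(b) h.ŋ.w: profile 2-3-5 — violates.
(c) ɫ.f.g: profile 4-2-1 — obeys.
(d) p.s: profile 1-2 — violates.
(e) x.s.ɫ: profile 2-2-4 — violates.
(f) ð.ʃ.z: profile 2-2-2 — obeys.
(g) ʀ.n.b: profile 4-3-1 — obeys.
(h) l.b.ɾ: profile 4-1-4 — violates.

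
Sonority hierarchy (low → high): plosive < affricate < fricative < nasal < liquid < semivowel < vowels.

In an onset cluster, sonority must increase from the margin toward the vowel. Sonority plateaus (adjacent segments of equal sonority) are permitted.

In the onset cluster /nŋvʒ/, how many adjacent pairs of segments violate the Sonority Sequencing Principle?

/n/: nasal = 4.
/ŋ/: nasal = 4.
/v/: fricative = 3.
/ʒ/: fricative = 3.
/n/→/ŋ/: 4→4 (plateau, allowed) — ok.
/ŋ/→/v/: 4→3 (does not rise) — violation.
/v/→/ʒ/: 3→3 (plateau, allowed) — ok.

1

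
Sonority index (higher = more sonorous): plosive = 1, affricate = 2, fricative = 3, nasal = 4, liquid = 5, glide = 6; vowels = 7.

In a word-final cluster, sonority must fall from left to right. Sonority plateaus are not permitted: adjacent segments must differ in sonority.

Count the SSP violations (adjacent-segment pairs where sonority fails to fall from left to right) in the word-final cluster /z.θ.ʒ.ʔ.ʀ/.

/z/ is a fricative (sonority 3).
/θ/ is a fricative (sonority 3).
/ʒ/ is a fricative (sonority 3).
/ʔ/ is a plosive (sonority 1).
/ʀ/ is a liquid (sonority 5).
/z/→/θ/: 3→3 (plateau) — violation.
/θ/→/ʒ/: 3→3 (plateau) — violation.
/ʒ/→/ʔ/: 3→1 (falls) — ok.
/ʔ/→/ʀ/: 1→5 (does not fall) — violation.

3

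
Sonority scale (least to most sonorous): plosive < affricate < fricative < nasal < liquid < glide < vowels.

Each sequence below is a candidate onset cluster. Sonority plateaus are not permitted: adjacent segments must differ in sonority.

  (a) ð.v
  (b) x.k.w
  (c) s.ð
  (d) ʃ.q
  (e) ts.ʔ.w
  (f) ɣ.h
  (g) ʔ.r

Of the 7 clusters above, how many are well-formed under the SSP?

1

(a) sonority 3-3: ill-formed.
(b) sonority 3-1-6: ill-formed.
(c) sonority 3-3: ill-formed.
(d) sonority 3-1: ill-formed.
(e) sonority 2-1-6: ill-formed.
(f) sonority 3-3: ill-formed.
(g) sonority 1-5: well-formed.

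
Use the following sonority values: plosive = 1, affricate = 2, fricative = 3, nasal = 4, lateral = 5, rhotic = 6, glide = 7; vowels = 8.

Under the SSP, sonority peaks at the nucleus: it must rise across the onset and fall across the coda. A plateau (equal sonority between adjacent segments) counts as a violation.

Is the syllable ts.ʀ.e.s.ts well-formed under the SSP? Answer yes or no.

Onset: /ts/ is an affricate (sonority 2), /ʀ/ is a rhotic (sonority 6); then the nucleus /e/ (sonority 8).
Onset profile 2-6-8 — rises to the nucleus.
Coda: /s/ is a fricative (sonority 3), /ts/ is an affricate (sonority 2).
Coda profile 8-3-2 — falls from the nucleus.

yes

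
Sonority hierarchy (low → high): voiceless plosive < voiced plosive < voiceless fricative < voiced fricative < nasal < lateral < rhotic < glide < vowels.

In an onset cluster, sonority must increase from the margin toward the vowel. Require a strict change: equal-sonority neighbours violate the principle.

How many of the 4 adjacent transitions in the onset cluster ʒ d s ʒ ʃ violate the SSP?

2

/ʒ/ — voiced fricative, sonority 4.
/d/ — voiced plosive, sonority 2.
/s/ — voiceless fricative, sonority 3.
/ʒ/ — voiced fricative, sonority 4.
/ʃ/ — voiceless fricative, sonority 3.
/ʒ/→/d/: 4→2 (does not rise) — violation.
/d/→/s/: 2→3 (rises) — ok.
/s/→/ʒ/: 3→4 (rises) — ok.
/ʒ/→/ʃ/: 4→3 (does not rise) — violation.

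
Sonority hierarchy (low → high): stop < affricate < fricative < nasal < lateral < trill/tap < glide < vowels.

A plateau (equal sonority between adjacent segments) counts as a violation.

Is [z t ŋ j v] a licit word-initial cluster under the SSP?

/z/: fricative = 3.
/t/: stop = 1.
/ŋ/: nasal = 4.
/j/: glide = 7.
/v/: fricative = 3.
The profile is 3-1-4-7-3. Between /z/ (3) and /t/ (1) sonority does not rise, so the cluster violates the SSP.

no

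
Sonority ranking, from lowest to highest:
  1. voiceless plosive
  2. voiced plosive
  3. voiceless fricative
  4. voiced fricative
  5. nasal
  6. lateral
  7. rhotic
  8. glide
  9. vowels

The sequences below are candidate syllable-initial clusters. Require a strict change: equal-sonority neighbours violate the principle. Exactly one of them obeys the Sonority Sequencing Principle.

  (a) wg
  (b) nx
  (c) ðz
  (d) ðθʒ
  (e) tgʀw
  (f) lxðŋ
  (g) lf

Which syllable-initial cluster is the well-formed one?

e

(a) wg: profile 8-2 — violates.
(b) nx: profile 5-3 — violates.
(c) ðz: profile 4-4 — violates.
(d) ðθʒ: profile 4-3-4 — violates.
(e) tgʀw: profile 1-2-7-8 — obeys.
(f) lxðŋ: profile 6-3-4-5 — violates.
(g) lf: profile 6-3 — violates.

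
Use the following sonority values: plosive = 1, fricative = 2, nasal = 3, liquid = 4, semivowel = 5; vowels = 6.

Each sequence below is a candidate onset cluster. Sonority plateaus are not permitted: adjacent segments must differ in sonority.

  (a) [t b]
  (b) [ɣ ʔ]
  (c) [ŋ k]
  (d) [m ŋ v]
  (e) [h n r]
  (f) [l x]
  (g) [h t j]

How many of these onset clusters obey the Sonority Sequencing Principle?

(a) 1-1 → violates
(b) 2-1 → violates
(c) 3-1 → violates
(d) 3-3-2 → violates
(e) 2-3-4 → obeys
(f) 4-2 → violates
(g) 2-1-5 → violates

1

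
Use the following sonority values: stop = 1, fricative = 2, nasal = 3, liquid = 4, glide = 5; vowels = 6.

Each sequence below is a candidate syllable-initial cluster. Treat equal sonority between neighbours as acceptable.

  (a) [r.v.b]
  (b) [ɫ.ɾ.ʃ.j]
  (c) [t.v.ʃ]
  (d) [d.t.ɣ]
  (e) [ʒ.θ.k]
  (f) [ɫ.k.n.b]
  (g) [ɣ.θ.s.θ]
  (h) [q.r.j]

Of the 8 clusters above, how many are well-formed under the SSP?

4

(a) [r.v.b]: profile 4-2-1 — violates.
(b) [ɫ.ɾ.ʃ.j]: profile 4-4-2-5 — violates.
(c) [t.v.ʃ]: profile 1-2-2 — obeys.
(d) [d.t.ɣ]: profile 1-1-2 — obeys.
(e) [ʒ.θ.k]: profile 2-2-1 — violates.
(f) [ɫ.k.n.b]: profile 4-1-3-1 — violates.
(g) [ɣ.θ.s.θ]: profile 2-2-2-2 — obeys.
(h) [q.r.j]: profile 1-4-5 — obeys.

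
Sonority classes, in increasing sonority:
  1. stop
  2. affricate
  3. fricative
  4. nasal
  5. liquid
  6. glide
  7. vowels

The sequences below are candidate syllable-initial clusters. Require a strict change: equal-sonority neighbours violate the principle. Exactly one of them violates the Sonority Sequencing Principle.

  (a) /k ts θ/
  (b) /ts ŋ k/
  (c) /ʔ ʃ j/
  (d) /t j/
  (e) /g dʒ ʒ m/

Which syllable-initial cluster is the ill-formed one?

b

(a) 1-2-3 → obeys
(b) 2-4-1 → violates
(c) 1-3-6 → obeys
(d) 1-6 → obeys
(e) 1-2-3-4 → obeys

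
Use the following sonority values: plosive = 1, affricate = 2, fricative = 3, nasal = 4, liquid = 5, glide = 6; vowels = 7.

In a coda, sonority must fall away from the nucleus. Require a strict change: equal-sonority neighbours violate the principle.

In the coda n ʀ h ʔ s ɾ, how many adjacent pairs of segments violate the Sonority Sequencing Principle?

/n/: nasal = 4.
/ʀ/: liquid = 5.
/h/: fricative = 3.
/ʔ/: plosive = 1.
/s/: fricative = 3.
/ɾ/: liquid = 5.
/n/→/ʀ/: 4→5 (does not fall) — violation.
/ʀ/→/h/: 5→3 (falls) — ok.
/h/→/ʔ/: 3→1 (falls) — ok.
/ʔ/→/s/: 1→3 (does not fall) — violation.
/s/→/ɾ/: 3→5 (does not fall) — violation.

3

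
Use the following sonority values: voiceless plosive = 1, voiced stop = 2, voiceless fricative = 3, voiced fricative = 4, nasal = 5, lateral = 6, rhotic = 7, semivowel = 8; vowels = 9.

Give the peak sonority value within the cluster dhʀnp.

7

/d/ is a voiced stop (sonority 2).
/h/ is a voiceless fricative (sonority 3).
/ʀ/ is a rhotic (sonority 7).
/n/ is a nasal (sonority 5).
/p/ is a voiceless plosive (sonority 1).
The maximum is 7.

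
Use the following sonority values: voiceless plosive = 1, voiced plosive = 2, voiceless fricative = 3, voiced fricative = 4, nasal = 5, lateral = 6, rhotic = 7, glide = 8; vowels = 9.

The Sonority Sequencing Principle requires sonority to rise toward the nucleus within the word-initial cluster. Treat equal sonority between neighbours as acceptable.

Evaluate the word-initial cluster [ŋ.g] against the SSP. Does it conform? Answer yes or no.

/ŋ/ is a nasal (sonority 5).
/g/ is a voiced plosive (sonority 2).
The profile is 5-2. Between /ŋ/ (5) and /g/ (2) sonority does not rise, so the cluster violates the SSP.

no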